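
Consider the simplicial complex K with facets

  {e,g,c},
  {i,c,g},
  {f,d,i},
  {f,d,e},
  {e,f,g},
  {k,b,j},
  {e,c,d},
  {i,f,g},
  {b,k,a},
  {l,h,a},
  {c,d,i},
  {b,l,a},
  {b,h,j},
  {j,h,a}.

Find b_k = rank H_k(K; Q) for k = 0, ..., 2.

K has 12 vertices, 24 edges, 14 triangles.
rank ∂_0 = 0, rank ∂_1 = 10 ⇒ b_0 = 12 − 0 − 10 = 2; all invariant factors of ∂_1 are 1 so no torsion. So H_0 ≅ Z^2.
rank ∂_1 = 10, rank ∂_2 = 13 ⇒ b_1 = 24 − 10 − 13 = 1; all invariant factors of ∂_2 are 1 so no torsion. So H_1 ≅ Z.
rank ∂_2 = 13, rank ∂_3 = 0 ⇒ b_2 = 14 − 13 − 0 = 1. So H_2 ≅ Z.

b_0 = 2, b_1 = 1, b_2 = 1.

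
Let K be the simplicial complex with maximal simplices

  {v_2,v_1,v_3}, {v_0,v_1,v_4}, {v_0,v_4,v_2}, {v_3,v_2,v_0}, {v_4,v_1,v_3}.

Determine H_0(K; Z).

H_0 ≅ Z.

Fix the vertex order v_0 < v_1 < v_2 < v_3 < v_4 and write every simplex with vertices in increasing order. Then dim K = 2 and the simplices of K are:

  0-simplices (5): [v_0], [v_1], [v_2], [v_3], [v_4]
  1-simplices (10): [v_0,v_1], [v_0,v_2], [v_0,v_3], [v_0,v_4], [v_1,v_2], [v_1,v_3], [v_1,v_4], [v_2,v_3], [v_2,v_4], [v_3,v_4]
  2-simplices (5): [v_0,v_1,v_4], [v_0,v_2,v_3], [v_0,v_2,v_4], [v_1,v_2,v_3], [v_1,v_3,v_4]

Hence C_0 ≅ Z^5, C_1 ≅ Z^10, C_2 ≅ Z^5.

The boundary map ∂_1: C_1 → C_0 sends each edge [p,q] (with p < q) to q − p.
The resulting 5×10 matrix has rank 4, and its Smith normal form has invariant factors (1,1,1,1).

The boundary map ∂_2: C_2 → C_1 acts by ∂[p,q,r] = [q,r] − [p,r] + [p,q]. For instance
  ∂[v_0,v_1,v_4] = [v_1,v_4] − [v_0,v_4] + [v_0,v_1],
  ∂[v_0,v_2,v_4] = [v_2,v_4] − [v_0,v_4] + [v_0,v_2].
As a 10×5 matrix over Z this has rank 5, with invariant factors (1,1,1,1,1).

Now H_k = ker ∂_k / im ∂_{k+1}, so:

  H_0: rank C_0 − rank ∂_1 = 5 − 4 = 1, and the invariant factors of ∂_1 are all 1, so H_0 = Z.

(K is a triangulation of the Möbius band.)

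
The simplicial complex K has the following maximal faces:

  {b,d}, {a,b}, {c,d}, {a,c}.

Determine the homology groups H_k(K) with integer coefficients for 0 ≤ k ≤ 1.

H_0 = Z,  H_1 = Z.

K has 4 vertices, 4 edges.
rank ∂_0 = 0, rank ∂_1 = 3 ⇒ b_0 = 4 − 0 − 3 = 1; all invariant factors of ∂_1 are 1 so no torsion. So H_0 ≅ Z.
rank ∂_1 = 3, rank ∂_2 = 0 ⇒ b_1 = 4 − 3 − 0 = 1. So H_1 ≅ Z.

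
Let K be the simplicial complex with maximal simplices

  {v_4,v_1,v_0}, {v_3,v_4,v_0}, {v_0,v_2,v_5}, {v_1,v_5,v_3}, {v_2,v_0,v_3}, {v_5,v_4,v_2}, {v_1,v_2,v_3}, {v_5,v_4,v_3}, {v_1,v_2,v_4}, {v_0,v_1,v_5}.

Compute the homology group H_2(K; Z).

Order the vertices as v_0 < v_1 < v_2 < v_3 < v_4 < v_5. Listing each simplex with vertices in this order, K has dimension 2 with simplices:

  0-simplices (6): [v_0], [v_1], [v_2], [v_3], [v_4], [v_5]
  1-simplices (15): (15 of them)
  2-simplices (10): [v_0,v_1,v_4], [v_0,v_1,v_5], [v_0,v_2,v_3], [v_0,v_2,v_5], [v_0,v_3,v_4], [v_1,v_2,v_3], [v_1,v_2,v_4], [v_1,v_3,v_5], [v_2,v_4,v_5], [v_3,v_4,v_5]

so the chain groups are C_0 ≅ Z^6, C_1 ≅ Z^15, C_2 ≅ Z^10.

Boundary ∂_1: C_1 → C_0 sends each edge [p,q] (with p < q) to q − p.
The resulting 6×15 matrix has rank 5, and its Smith normal form has invariant factors (1,1,1,1,1).

The boundary map ∂_2: C_2 → C_1 sends each 2-simplex [p,q,r] to [q,r] − [p,r] + [p,q]. For instance
  ∂[v_1,v_3,v_5] = [v_3,v_5] − [v_1,v_5] + [v_1,v_3],
  ∂[v_0,v_1,v_5] = [v_1,v_5] − [v_0,v_5] + [v_0,v_1].
The 15×10 boundary matrix has rank 10 and Smith normal form diag(1,1,1,1,1,1,1,1,1,2).

Now H_k = ker ∂_k / im ∂_{k+1}, so:

  H_2: rank ker ∂_2 − rank ∂_3 = (10 − 10) − 0 = 0, and there is no ∂_3, so H_2 = 0.

(K is a triangulation of the real projective plane RP^2.)

H_2 ≅ 0.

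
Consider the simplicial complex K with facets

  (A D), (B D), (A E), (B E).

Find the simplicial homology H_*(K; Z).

H_0 = Z,  H_1 = Z.

Order the vertices as A < B < D < E. Listing each simplex with vertices in this order, K has dimension 1 with simplices:

  0-simplices (4): A, B, D, E
  1-simplices (4): AD, AE, BD, BE

so the chain groups are C_0 ≅ Z^4, C_1 ≅ Z^4.

∂_1: C_1 → C_0 maps an edge to its endpoints' difference, ∂[p,q] = q − p. For instance
  ∂BD = D − B.
The resulting 4×4 matrix has rank 3, and its Smith normal form has invariant factors (1,1,1).

From H_k ≅ ker(∂_k) / im(∂_{k+1}) we obtain:

  H_0: rank C_0 − rank ∂_1 = 4 − 3 = 1, and the invariant factors of ∂_1 are all 1, so H_0 = Z.
  H_1: rank ker ∂_1 − rank ∂_2 = (4 − 3) − 0 = 1, and there is no ∂_2, so H_1 = Z.

As a check, the Euler characteristic is 4 − 4 = 0, which agrees with 1 − 1 = 0.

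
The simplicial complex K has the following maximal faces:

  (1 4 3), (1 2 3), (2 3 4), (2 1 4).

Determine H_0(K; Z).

Fix the vertex order 1 < 2 < 3 < 4 and write every simplex with vertices in increasing order. Then dim K = 2 and the simplices of K are:

  0-simplices (4): [1], [2], [3], [4]
  1-simplices (6): [1,2], [1,3], [1,4], [2,3], [2,4], [3,4]
  2-simplices (4): [1,2,3], [1,2,4], [1,3,4], [2,3,4]

so the chain groups are C_0 ≅ Z^4, C_1 ≅ Z^6, C_2 ≅ Z^4.

∂_1: C_1 → C_0 sends each edge [p,q] (with p < q) to q − p. For instance
  ∂[2,4] = [4] − [2].
This gives a 4×6 integer matrix of rank 3; reducing to Smith normal form yields diagonal entries (1,1,1).

Boundary ∂_2: C_2 → C_1 acts by ∂[p,q,r] = [q,r] − [p,r] + [p,q]. For instance
  ∂[1,2,4] = [2,4] − [1,4] + [1,2],
  ∂[1,3,4] = [3,4] − [1,4] + [1,3].
As a 6×4 matrix over Z this has rank 3, with invariant factors (1,1,1).

Reading off H_k = ker ∂_k / im ∂_{k+1}:

  H_0: rank C_0 − rank ∂_1 = 4 − 3 = 1, and the invariant factors of ∂_1 are all 1, so H_0 ≅ Z.

H_0 = Z.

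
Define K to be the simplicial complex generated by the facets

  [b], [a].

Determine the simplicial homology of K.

H_0 ≅ Z^2.

K has 2 vertices.
rank ∂_0 = 0, rank ∂_1 = 0 ⇒ b_0 = 2 − 0 − 0 = 2. So H_0 = Z^2.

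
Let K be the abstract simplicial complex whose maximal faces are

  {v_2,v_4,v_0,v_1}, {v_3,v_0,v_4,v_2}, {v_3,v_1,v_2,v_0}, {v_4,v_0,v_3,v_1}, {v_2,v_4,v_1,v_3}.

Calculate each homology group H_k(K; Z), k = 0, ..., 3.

H_0 = Z,  H_1 = 0,  H_2 = 0,  H_3 = Z.

Order the vertices as v_0 < v_1 < v_2 < v_3 < v_4. Listing each simplex with vertices in this order, K has dimension 3 with simplices:

  0-simplices (5): [v_0], [v_1], [v_2], [v_3], [v_4]
  1-simplices (10): [v_0,v_1], [v_0,v_2], [v_0,v_3], [v_0,v_4], [v_1,v_2], [v_1,v_3], [v_1,v_4], [v_2,v_3], [v_2,v_4], [v_3,v_4]
  2-simplices (10): [v_0,v_1,v_2], [v_0,v_1,v_3], [v_0,v_1,v_4], [v_0,v_2,v_3], [v_0,v_2,v_4], [v_0,v_3,v_4], [v_1,v_2,v_3], [v_1,v_2,v_4], [v_1,v_3,v_4], [v_2,v_3,v_4]
  3-simplices (5): [v_0,v_1,v_2,v_3], [v_0,v_1,v_2,v_4], [v_0,v_1,v_3,v_4], [v_0,v_2,v_3,v_4], [v_1,v_2,v_3,v_4]

giving chain groups C_0 ≅ Z^5, C_1 ≅ Z^10, C_2 ≅ Z^10, C_3 ≅ Z^5.

The boundary map ∂_1: C_1 → C_0 is given by ∂[p,q] = [q] − [p]. For instance
  ∂[v_2,v_3] = [v_3] − [v_2].
The resulting 5×10 matrix has rank 4, and its Smith normal form has invariant factors (1,1,1,1).

∂_2: C_2 → C_1 acts by ∂[p,q,r] = [q,r] − [p,r] + [p,q]. For instance
  ∂[v_1,v_2,v_3] = [v_2,v_3] − [v_1,v_3] + [v_1,v_2],
  ∂[v_0,v_3,v_4] = [v_3,v_4] − [v_0,v_4] + [v_0,v_3].
The 10×10 boundary matrix has rank 6 and Smith normal form diag(1,1,1,1,1,1).

∂_3: C_3 → C_2 sends each 3-simplex σ to the alternating sum Σ_i (−1)^i (σ with its i-th vertex removed). For instance
  ∂[v_1,v_2,v_3,v_4] = [v_2,v_3,v_4] − [v_1,v_3,v_4] + [v_1,v_2,v_4] − [v_1,v_2,v_3],
  ∂[v_0,v_1,v_2,v_3] = [v_1,v_2,v_3] − [v_0,v_2,v_3] + [v_0,v_1,v_3] − [v_0,v_1,v_2].
The 10×5 boundary matrix has rank 4 and Smith normal form diag(1,1,1,1).

Reading off H_k = ker ∂_k / im ∂_{k+1}:

  H_0: rank C_0 − rank ∂_1 = 5 − 4 = 1, and the invariant factors of ∂_1 are all 1, so H_0 ≅ Z.
  H_1: rank ker ∂_1 − rank ∂_2 = (10 − 4) − 6 = 0, and the invariant factors of ∂_2 are all 1, so H_1 ≅ 0.
  H_2: rank ker ∂_2 − rank ∂_3 = (10 − 6) − 4 = 0, and the invariant factors of ∂_3 are all 1, so H_2 ≅ 0.
  H_3: rank ker ∂_3 − rank ∂_4 = (5 − 4) − 0 = 1, and there is no ∂_4, so H_3 ≅ Z.

As a check, the Euler characteristic is 5 − 10 + 10 − 5 = 0, which agrees with 1 − 0 + 0 − 1 = 0.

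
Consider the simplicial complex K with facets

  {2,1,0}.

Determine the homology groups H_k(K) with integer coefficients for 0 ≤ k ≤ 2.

H_0 ≅ Z,  H_1 = 0,  H_2 = 0.

Fix the vertex order 0 < 1 < 2 and write every simplex with vertices in increasing order. Then dim K = 2 and the simplices of K are:

  0-simplices (3): [0], [1], [2]
  1-simplices (3): [0,1], [0,2], [1,2]
  2-simplices (1): [0,1,2]

so the chain groups are C_0 ≅ Z^3, C_1 ≅ Z^3, C_2 ≅ Z^1.

The boundary map ∂_1: C_1 → C_0 sends each edge [p,q] (with p < q) to q − p.
The resulting 3×3 matrix has rank 2, and its Smith normal form has invariant factors (1,1).

Boundary ∂_2: C_2 → C_1 acts by ∂[p,q,r] = [q,r] − [p,r] + [p,q]. For instance
  ∂[0,1,2] = [1,2] − [0,2] + [0,1].
The 3×1 boundary matrix has rank 1 and Smith normal form diag(1).

Now H_k = ker ∂_k / im ∂_{k+1}, so:

  H_0: rank C_0 − rank ∂_1 = 3 − 2 = 1, and the invariant factors of ∂_1 are all 1, so H_0 = Z.
  H_1: rank ker ∂_1 − rank ∂_2 = (3 − 2) − 1 = 0, and the invariant factors of ∂_2 are all 1, so H_1 = 0.
  H_2: rank ker ∂_2 − rank ∂_3 = (1 − 1) − 0 = 0, and there is no ∂_3, so H_2 = 0.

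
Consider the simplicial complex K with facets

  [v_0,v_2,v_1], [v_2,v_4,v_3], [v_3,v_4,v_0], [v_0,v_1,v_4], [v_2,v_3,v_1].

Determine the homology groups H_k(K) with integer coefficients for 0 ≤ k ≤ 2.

Fix the vertex order v_0 < v_1 < v_2 < v_3 < v_4 and write every simplex with vertices in increasing order. Then dim K = 2 and the simplices of K are:

  0-simplices (5): [v_0], [v_1], [v_2], [v_3], [v_4]
  1-simplices (10): [v_0,v_1], [v_0,v_2], [v_0,v_3], [v_0,v_4], [v_1,v_2], [v_1,v_3], [v_1,v_4], [v_2,v_3], [v_2,v_4], [v_3,v_4]
  2-simplices (5): [v_0,v_1,v_2], [v_0,v_1,v_4], [v_0,v_3,v_4], [v_1,v_2,v_3], [v_2,v_3,v_4]

so the chain groups are C_0 ≅ Z^5, C_1 ≅ Z^10, C_2 ≅ Z^5.

∂_1: C_1 → C_0 is given by ∂[p,q] = [q] − [p].
The resulting 5×10 matrix has rank 4, and its Smith normal form has invariant factors (1,1,1,1).

Boundary ∂_2: C_2 → C_1 acts by ∂[p,q,r] = [q,r] − [p,r] + [p,q]. For instance
  ∂[v_0,v_1,v_2] = [v_1,v_2] − [v_0,v_2] + [v_0,v_1],
  ∂[v_0,v_1,v_4] = [v_1,v_4] − [v_0,v_4] + [v_0,v_1].
The resulting 10×5 matrix has rank 5, and its Smith normal form has invariant factors (1,1,1,1,1).

Now H_k = ker ∂_k / im ∂_{k+1}, so:

  H_0: rank C_0 − rank ∂_1 = 5 − 4 = 1, and the invariant factors of ∂_1 are all 1, so H_0 ≅ Z.
  H_1: rank ker ∂_1 − rank ∂_2 = (10 − 4) − 5 = 1, and the invariant factors of ∂_2 are all 1, so H_1 ≅ Z.
  H_2: rank ker ∂_2 − rank ∂_3 = (5 − 5) − 0 = 0, and there is no ∂_3, so H_2 ≅ 0.

H_0 = Z,  H_1 = Z,  H_2 = 0.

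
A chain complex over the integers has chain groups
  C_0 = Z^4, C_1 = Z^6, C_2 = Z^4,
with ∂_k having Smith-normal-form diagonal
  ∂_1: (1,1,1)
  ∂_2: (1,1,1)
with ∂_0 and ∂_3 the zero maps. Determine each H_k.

H_0: b_0 = 4 − 0 − 3 = 1; torsion from ∂_1 factors > 1: none. So H_0 = Z.
H_1: b_1 = 6 − 3 − 3 = 0; torsion from ∂_2 factors > 1: none. So H_1 = 0.
H_2: b_2 = 4 − 3 − 0 = 1; torsion from ∂_3 factors > 1: none. So H_2 = Z.

H_0 = Z,  H_1 = 0,  H_2 = Z.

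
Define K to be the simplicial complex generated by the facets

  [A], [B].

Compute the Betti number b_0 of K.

Take the total order A < B on the vertex set. Then K (dimension 0) consists of the simplices:

  0-simplices (2): A, B

giving chain groups C_0 ≅ Z^2.

From H_k ≅ ker(∂_k) / im(∂_{k+1}) we obtain:

  H_0: rank C_0 − rank ∂_1 = 2 − 0 = 2, and there is no ∂_1, so H_0 ≅ Z^2.

(K is a triangulation of a set of 2 points.)

Hence the Betti numbers are b_0 = 2.

b_0 = 2.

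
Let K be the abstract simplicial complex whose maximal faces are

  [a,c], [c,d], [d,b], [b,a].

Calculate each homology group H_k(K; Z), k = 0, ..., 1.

K has 4 vertices, 4 edges.
rank ∂_0 = 0, rank ∂_1 = 3 ⇒ b_0 = 4 − 0 − 3 = 1; all invariant factors of ∂_1 are 1 so no torsion. So H_0 = Z.
rank ∂_1 = 3, rank ∂_2 = 0 ⇒ b_1 = 4 − 3 − 0 = 1. So H_1 = Z.

H_0 ≅ Z,  H_1 ≅ Z.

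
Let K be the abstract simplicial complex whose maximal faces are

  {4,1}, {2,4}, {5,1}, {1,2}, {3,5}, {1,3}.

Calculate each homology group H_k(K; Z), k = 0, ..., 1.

Order the vertices as 1 < 2 < 3 < 4 < 5. Listing each simplex with vertices in this order, K has dimension 1 with simplices:

  0-simplices (5): [1], [2], [3], [4], [5]
  1-simplices (6): [1,2], [1,3], [1,4], [1,5], [2,4], [3,5]

so the chain groups are C_0 ≅ Z^5, C_1 ≅ Z^6.

Boundary ∂_1: C_1 → C_0 sends each edge [p,q] (with p < q) to q − p. For instance
  ∂[1,3] = [3] − [1].
The 5×6 boundary matrix has rank 4 and Smith normal form diag(1,1,1,1).

Computing H_k = (kernel of ∂_k) / (image of ∂_{k+1}):

  H_0: rank C_0 − rank ∂_1 = 5 − 4 = 1, and the invariant factors of ∂_1 are all 1, so H_0 = Z.
  H_1: rank ker ∂_1 − rank ∂_2 = (6 − 4) − 0 = 2, and there is no ∂_2, so H_1 = Z^2.

As a check, the Euler characteristic is 5 − 6 = -1, which agrees with 1 − 2 = -1.
(K is a triangulation of a wedge of 2 circles.)

H_0 = Z,  H_1 = Z^2.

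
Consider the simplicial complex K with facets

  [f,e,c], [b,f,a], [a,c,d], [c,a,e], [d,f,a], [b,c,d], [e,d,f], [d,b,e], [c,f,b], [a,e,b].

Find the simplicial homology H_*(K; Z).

H_0 = Z,  H_1 = Z/2,  H_2 = 0.

We work with the vertex ordering a < b < c < d < e < f. The simplices of K, each written with vertices in increasing order, are:

  0-simplices (6): a, b, c, d, e, f
  1-simplices (15): ab, ac, ad, ae, af, bc, bd, be, bf, cd, ce, cf, de, df, ef
  2-simplices (10): abe, abf, acd, ace, adf, bcd, bcf, bde, cef, def

Hence C_0 ≅ Z^6, C_1 ≅ Z^15, C_2 ≅ Z^10.

The boundary map ∂_1: C_1 → C_0 maps an edge to its endpoints' difference, ∂[p,q] = q − p. For instance
  ∂de = e − d.
This gives a 6×15 integer matrix of rank 5; reducing to Smith normal form yields diagonal entries (1,1,1,1,1).

Boundary ∂_2: C_2 → C_1 acts by ∂[p,q,r] = [q,r] − [p,r] + [p,q]. For instance
  ∂def = ef − df + de,
  ∂bcd = cd − bd + bc.
This gives a 15×10 integer matrix of rank 10; reducing to Smith normal form yields diagonal entries (1,1,1,1,1,1,1,1,1,2).

Now H_k = ker ∂_k / im ∂_{k+1}, so:

  H_0: rank C_0 − rank ∂_1 = 6 − 5 = 1, and the invariant factors of ∂_1 are all 1, so H_0 = Z.
  H_1: rank ker ∂_1 − rank ∂_2 = (15 − 5) − 10 = 0, and ∂_2 has invariant factor 2 > 1, so H_1 = Z/2.
  H_2: rank ker ∂_2 − rank ∂_3 = (10 − 10) − 0 = 0, and there is no ∂_3, so H_2 = 0.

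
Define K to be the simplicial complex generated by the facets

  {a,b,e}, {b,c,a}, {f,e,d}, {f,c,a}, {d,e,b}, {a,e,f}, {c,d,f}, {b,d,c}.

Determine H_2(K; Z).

We work with the vertex ordering a < b < c < d < e < f. The simplices of K, each written with vertices in increasing order, are:

  0-simplices (6): a, b, c, d, e, f
  1-simplices (12): ab, ac, ae, af, bc, bd, be, cd, cf, de, df, ef
  2-simplices (8): abc, abe, acf, aef, bcd, bde, cdf, def

so the chain groups are C_0 ≅ Z^6, C_1 ≅ Z^12, C_2 ≅ Z^8.

The boundary map ∂_1: C_1 → C_0 sends each edge [p,q] (with p < q) to q − p.
This gives a 6×12 integer matrix of rank 5; reducing to Smith normal form yields diagonal entries (1,1,1,1,1).

∂_2: C_2 → C_1 acts by ∂[p,q,r] = [q,r] − [p,r] + [p,q]. For instance
  ∂abc = bc − ac + ab,
  ∂bcd = cd − bd + bc.
The resulting 12×8 matrix has rank 7, and its Smith normal form has invariant factors (1,1,1,1,1,1,1).

From H_k ≅ ker(∂_k) / im(∂_{k+1}) we obtain:

  H_2: rank ker ∂_2 − rank ∂_3 = (8 − 7) − 0 = 1, and there is no ∂_3, so H_2 = Z.

H_2 ≅ Z.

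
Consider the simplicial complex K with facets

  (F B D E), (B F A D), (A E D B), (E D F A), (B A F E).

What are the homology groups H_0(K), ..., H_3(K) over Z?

Order the vertices as A < B < D < E < F. Listing each simplex with vertices in this order, K has dimension 3 with simplices:

  0-simplices (5): A, B, D, E, F
  1-simplices (10): AB, AD, AE, AF, BD, BE, BF, DE, DF, EF
  2-simplices (10): ABD, ABE, ABF, ADE, ADF, AEF, BDE, BDF, BEF, DEF
  3-simplices (5): ABDE, ABDF, ABEF, ADEF, BDEF

Hence C_0 ≅ Z^5, C_1 ≅ Z^10, C_2 ≅ Z^10, C_3 ≅ Z^5.

The boundary map ∂_1: C_1 → C_0 maps an edge to its endpoints' difference, ∂[p,q] = q − p.
The 5×10 boundary matrix has rank 4 and Smith normal form diag(1,1,1,1).

The boundary map ∂_2: C_2 → C_1 maps a triangle to the signed sum of its edges. For instance
  ∂ADE = DE − AE + AD,
  ∂ADF = DF − AF + AD.
The resulting 10×10 matrix has rank 6, and its Smith normal form has invariant factors (1,1,1,1,1,1).

Boundary ∂_3: C_3 → C_2 sends each 3-simplex σ to the alternating sum Σ_i (−1)^i (σ with its i-th vertex removed). For instance
  ∂ABDE = BDE − ADE + ABE − ABD,
  ∂BDEF = DEF − BEF + BDF − BDE.
The resulting 10×5 matrix has rank 4, and its Smith normal form has invariant factors (1,1,1,1).

Now H_k = ker ∂_k / im ∂_{k+1}, so:

  H_0: rank C_0 − rank ∂_1 = 5 − 4 = 1, and the invariant factors of ∂_1 are all 1, so H_0 ≅ Z.
  H_1: rank ker ∂_1 − rank ∂_2 = (10 − 4) − 6 = 0, and the invariant factors of ∂_2 are all 1, so H_1 ≅ 0.
  H_2: rank ker ∂_2 − rank ∂_3 = (10 − 6) − 4 = 0, and the invariant factors of ∂_3 are all 1, so H_2 ≅ 0.
  H_3: rank ker ∂_3 − rank ∂_4 = (5 − 4) − 0 = 1, and there is no ∂_4, so H_3 ≅ Z.

As a check, the Euler characteristic is 5 − 10 + 10 − 5 = 0, which agrees with 1 − 0 + 0 − 1 = 0.

H_0 ≅ Z,  H_1 = 0,  H_2 = 0,  H_3 ≅ Z.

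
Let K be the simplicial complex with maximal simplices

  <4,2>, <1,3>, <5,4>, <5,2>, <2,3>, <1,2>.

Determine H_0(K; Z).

We work with the vertex ordering 1 < 2 < 3 < 4 < 5. The simplices of K, each written with vertices in increasing order, are:

  0-simplices (5): [1], [2], [3], [4], [5]
  1-simplices (6): [1,2], [1,3], [2,3], [2,4], [2,5], [4,5]

giving chain groups C_0 ≅ Z^5, C_1 ≅ Z^6.

The boundary map ∂_1: C_1 → C_0 is given by ∂[p,q] = [q] − [p]. For instance
  ∂[1,3] = [3] − [1].
The resulting 5×6 matrix has rank 4, and its Smith normal form has invariant factors (1,1,1,1).

From H_k ≅ ker(∂_k) / im(∂_{k+1}) we obtain:

  H_0: rank C_0 − rank ∂_1 = 5 − 4 = 1, and the invariant factors of ∂_1 are all 1, so H_0 ≅ Z.

H_0 = Z.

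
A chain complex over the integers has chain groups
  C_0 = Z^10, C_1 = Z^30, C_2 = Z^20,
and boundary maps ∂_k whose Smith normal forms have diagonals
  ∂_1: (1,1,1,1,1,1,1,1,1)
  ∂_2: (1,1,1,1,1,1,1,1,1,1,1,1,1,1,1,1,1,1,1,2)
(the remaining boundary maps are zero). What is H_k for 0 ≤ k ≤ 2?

H_0: b_0 = 10 − 0 − 9 = 1; torsion from ∂_1 factors > 1: none. So H_0 = Z.
H_1: b_1 = 30 − 9 − 20 = 1; torsion from ∂_2 factors > 1: [2]. So H_1 = Z ⊕ Z/2.
H_2: b_2 = 20 − 20 − 0 = 0; torsion from ∂_3 factors > 1: none. So H_2 = 0.

H_0 = Z,  H_1 = Z ⊕ Z/2,  H_2 = 0.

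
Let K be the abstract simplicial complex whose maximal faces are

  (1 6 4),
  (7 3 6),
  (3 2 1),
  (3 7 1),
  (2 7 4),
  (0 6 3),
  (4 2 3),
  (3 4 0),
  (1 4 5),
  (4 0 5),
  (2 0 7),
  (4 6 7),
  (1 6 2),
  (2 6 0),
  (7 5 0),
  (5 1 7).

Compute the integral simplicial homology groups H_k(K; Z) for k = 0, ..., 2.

Order the vertices as 0 < 1 < 2 < 3 < 4 < 5 < 6 < 7. Listing each simplex with vertices in this order, K has dimension 2 with simplices:

  0-simplices (8): [0], [1], [2], [3], [4], [5], [6], [7]
  1-simplices (24): (24 of them)
  2-simplices (16): [0,2,6], [0,2,7], [0,3,4], [0,3,6], [0,4,5], [0,5,7], [1,2,3], [1,2,6], [1,3,7], [1,4,5], [1,4,6], [1,5,7], [2,3,4], [2,4,7], [3,6,7], [4,6,7]

giving chain groups C_0 ≅ Z^8, C_1 ≅ Z^24, C_2 ≅ Z^16.

The boundary map ∂_1: C_1 → C_0 sends each edge [p,q] (with p < q) to q − p. For instance
  ∂[5,7] = [7] − [5].
The 8×24 boundary matrix has rank 7 and Smith normal form diag(1,1,1,1,1,1,1).

The boundary map ∂_2: C_2 → C_1 sends each 2-simplex [p,q,r] to [q,r] − [p,r] + [p,q]. For instance
  ∂[3,6,7] = [6,7] − [3,7] + [3,6],
  ∂[1,3,7] = [3,7] − [1,7] + [1,3].
The resulting 24×16 matrix has rank 15, and its Smith normal form has invariant factors (1,1,1,1,1,1,1,1,1,1,1,1,1,1,1).

Reading off H_k = ker ∂_k / im ∂_{k+1}:

  H_0: rank C_0 − rank ∂_1 = 8 − 7 = 1, and the invariant factors of ∂_1 are all 1, so H_0 ≅ Z.
  H_1: rank ker ∂_1 − rank ∂_2 = (24 − 7) − 15 = 2, and the invariant factors of ∂_2 are all 1, so H_1 ≅ Z^2.
  H_2: rank ker ∂_2 − rank ∂_3 = (16 − 15) − 0 = 1, and there is no ∂_3, so H_2 ≅ Z.

H_0 = Z,  H_1 = Z^2,  H_2 = Z.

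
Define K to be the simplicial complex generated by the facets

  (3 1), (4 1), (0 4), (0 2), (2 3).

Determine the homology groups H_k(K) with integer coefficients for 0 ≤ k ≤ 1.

Order the vertices as 0 < 1 < 2 < 3 < 4. Listing each simplex with vertices in this order, K has dimension 1 with simplices:

  0-simplices (5): [0], [1], [2], [3], [4]
  1-simplices (5): [0,2], [0,4], [1,3], [1,4], [2,3]

Hence C_0 ≅ Z^5, C_1 ≅ Z^5.

Boundary ∂_1: C_1 → C_0 maps an edge to its endpoints' difference, ∂[p,q] = q − p.
The 5×5 boundary matrix has rank 4 and Smith normal form diag(1,1,1,1).

Computing H_k = (kernel of ∂_k) / (image of ∂_{k+1}):

  H_0: rank C_0 − rank ∂_1 = 5 − 4 = 1, and the invariant factors of ∂_1 are all 1, so H_0 ≅ Z.
  H_1: rank ker ∂_1 − rank ∂_2 = (5 − 4) − 0 = 1, and there is no ∂_2, so H_1 ≅ Z.

As a check, the Euler characteristic is 5 − 5 = 0, which agrees with 1 − 1 = 0.

H_0 ≅ Z,  H_1 ≅ Z.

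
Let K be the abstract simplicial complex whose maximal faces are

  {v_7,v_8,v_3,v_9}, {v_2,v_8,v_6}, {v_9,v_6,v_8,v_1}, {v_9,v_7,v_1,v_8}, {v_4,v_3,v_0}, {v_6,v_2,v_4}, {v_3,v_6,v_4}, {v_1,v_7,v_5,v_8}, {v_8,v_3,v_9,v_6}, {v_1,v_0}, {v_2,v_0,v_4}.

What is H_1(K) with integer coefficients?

Take the total order v_0 < v_1 < v_2 < v_3 < v_4 < v_5 < v_6 < v_7 < v_8 < v_9 on the vertex set. Then K (dimension 3) consists of the simplices:

  0-simplices (10): [v_0], [v_1], [v_2], [v_3], [v_4], [v_5], [v_6], [v_7], [v_8], [v_9]
  1-simplices (25): (25 of them)
  2-simplices (20): (20 of them)
  3-simplices (5): [v_1,v_5,v_7,v_8], [v_1,v_6,v_8,v_9], [v_1,v_7,v_8,v_9], [v_3,v_6,v_8,v_9], [v_3,v_7,v_8,v_9]

giving chain groups C_0 ≅ Z^10, C_1 ≅ Z^25, C_2 ≅ Z^20, C_3 ≅ Z^5.

∂_1: C_1 → C_0 maps an edge to its endpoints' difference, ∂[p,q] = q − p.
This gives a 10×25 integer matrix of rank 9; reducing to Smith normal form yields diagonal entries (1,1,1,1,1,1,1,1,1).

The boundary map ∂_2: C_2 → C_1 sends each 2-simplex [p,q,r] to [q,r] − [p,r] + [p,q]. For instance
  ∂[v_3,v_8,v_9] = [v_8,v_9] − [v_3,v_9] + [v_3,v_8],
  ∂[v_1,v_5,v_8] = [v_5,v_8] − [v_1,v_8] + [v_1,v_5].
The resulting 25×20 matrix has rank 15, and its Smith normal form has invariant factors (1,1,1,1,1,1,1,1,1,1,1,1,1,1,1).

Boundary ∂_3: C_3 → C_2 sends each 3-simplex σ to the alternating sum Σ_i (−1)^i (σ with its i-th vertex removed). For instance
  ∂[v_1,v_5,v_7,v_8] = [v_5,v_7,v_8] − [v_1,v_7,v_8] + [v_1,v_5,v_8] − [v_1,v_5,v_7],
  ∂[v_1,v_6,v_8,v_9] = [v_6,v_8,v_9] − [v_1,v_8,v_9] + [v_1,v_6,v_9] − [v_1,v_6,v_8].
The 20×5 boundary matrix has rank 5 and Smith normal form diag(1,1,1,1,1).

Now H_k = ker ∂_k / im ∂_{k+1}, so:

  H_1: rank ker ∂_1 − rank ∂_2 = (25 − 9) − 15 = 1, and the invariant factors of ∂_2 are all 1, so H_1 ≅ Z.

H_1 ≅ Z.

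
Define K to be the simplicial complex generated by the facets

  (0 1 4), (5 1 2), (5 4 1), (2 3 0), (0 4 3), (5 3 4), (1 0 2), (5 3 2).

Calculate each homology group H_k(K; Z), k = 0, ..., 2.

We work with the vertex ordering 0 < 1 < 2 < 3 < 4 < 5. The simplices of K, each written with vertices in increasing order, are:

  0-simplices (6): [0], [1], [2], [3], [4], [5]
  1-simplices (12): [0,1], [0,2], [0,3], [0,4], [1,2], [1,4], [1,5], [2,3], [2,5], [3,4], [3,5], [4,5]
  2-simplices (8): [0,1,2], [0,1,4], [0,2,3], [0,3,4], [1,2,5], [1,4,5], [2,3,5], [3,4,5]

giving chain groups C_0 ≅ Z^6, C_1 ≅ Z^12, C_2 ≅ Z^8.

∂_1: C_1 → C_0 is given by ∂[p,q] = [q] − [p]. For instance
  ∂[1,4] = [4] − [1].
This gives a 6×12 integer matrix of rank 5; reducing to Smith normal form yields diagonal entries (1,1,1,1,1).

The boundary map ∂_2: C_2 → C_1 sends each 2-simplex [p,q,r] to [q,r] − [p,r] + [p,q]. For instance
  ∂[0,1,2] = [1,2] − [0,2] + [0,1],
  ∂[0,1,4] = [1,4] − [0,4] + [0,1].
The resulting 12×8 matrix has rank 7, and its Smith normal form has invariant factors (1,1,1,1,1,1,1).

Now H_k = ker ∂_k / im ∂_{k+1}, so:

  H_0: rank C_0 − rank ∂_1 = 6 − 5 = 1, and the invariant factors of ∂_1 are all 1, so H_0 ≅ Z.
  H_1: rank ker ∂_1 − rank ∂_2 = (12 − 5) − 7 = 0, and the invariant factors of ∂_2 are all 1, so H_1 ≅ 0.
  H_2: rank ker ∂_2 − rank ∂_3 = (8 − 7) − 0 = 1, and there is no ∂_3, so H_2 ≅ Z.

H_0 = Z,  H_1 = 0,  H_2 = Z.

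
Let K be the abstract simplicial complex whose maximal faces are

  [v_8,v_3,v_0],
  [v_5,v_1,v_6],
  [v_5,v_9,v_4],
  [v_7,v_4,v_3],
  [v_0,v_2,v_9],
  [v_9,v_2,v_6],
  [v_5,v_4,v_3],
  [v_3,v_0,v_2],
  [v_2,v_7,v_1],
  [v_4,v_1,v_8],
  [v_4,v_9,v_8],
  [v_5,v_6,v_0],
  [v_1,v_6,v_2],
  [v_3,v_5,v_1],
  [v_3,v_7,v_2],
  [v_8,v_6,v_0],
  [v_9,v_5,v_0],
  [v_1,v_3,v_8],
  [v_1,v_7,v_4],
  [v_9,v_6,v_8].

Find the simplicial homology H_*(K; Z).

Take the total order v_0 < v_1 < v_2 < v_3 < v_4 < v_5 < v_6 < v_7 < v_8 < v_9 on the vertex set. Then K (dimension 2) consists of the simplices:

  0-simplices (10): [v_0], [v_1], [v_2], [v_3], [v_4], [v_5], [v_6], [v_7], [v_8], [v_9]
  1-simplices (30): (30 of them)
  2-simplices (20): (20 of them)

Hence C_0 ≅ Z^10, C_1 ≅ Z^30, C_2 ≅ Z^20.

∂_1: C_1 → C_0 is given by ∂[p,q] = [q] − [p]. For instance
  ∂[v_5,v_6] = [v_6] − [v_5].
This gives a 10×30 integer matrix of rank 9; reducing to Smith normal form yields diagonal entries (1,1,1,1,1,1,1,1,1).

The boundary map ∂_2: C_2 → C_1 maps a triangle to the signed sum of its edges. For instance
  ∂[v_0,v_5,v_6] = [v_5,v_6] − [v_0,v_6] + [v_0,v_5],
  ∂[v_3,v_4,v_5] = [v_4,v_5] − [v_3,v_5] + [v_3,v_4].
The resulting 30×20 matrix has rank 20, and its Smith normal form has invariant factors (1,1,1,1,1,1,1,1,1,1,1,1,1,1,1,1,1,1,1,2).

Computing H_k = (kernel of ∂_k) / (image of ∂_{k+1}):

  H_0: rank C_0 − rank ∂_1 = 10 − 9 = 1, and the invariant factors of ∂_1 are all 1, so H_0 ≅ Z.
  H_1: rank ker ∂_1 − rank ∂_2 = (30 − 9) − 20 = 1, and ∂_2 has invariant factor 2 > 1, so H_1 ≅ Z ⊕ Z/2.
  H_2: rank ker ∂_2 − rank ∂_3 = (20 − 20) − 0 = 0, and there is no ∂_3, so H_2 ≅ 0.

H_0 = Z,  H_1 = Z ⊕ Z/2,  H_2 = 0.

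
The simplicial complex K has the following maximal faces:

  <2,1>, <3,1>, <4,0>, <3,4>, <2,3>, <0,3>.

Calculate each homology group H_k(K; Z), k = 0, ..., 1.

H_0 ≅ Z,  H_1 ≅ Z^2.

Order the vertices as 0 < 1 < 2 < 3 < 4. Listing each simplex with vertices in this order, K has dimension 1 with simplices:

  0-simplices (5): [0], [1], [2], [3], [4]
  1-simplices (6): [0,3], [0,4], [1,2], [1,3], [2,3], [3,4]

Hence C_0 ≅ Z^5, C_1 ≅ Z^6.

∂_1: C_1 → C_0 maps an edge to its endpoints' difference, ∂[p,q] = q − p. For instance
  ∂[0,3] = [3] − [0].
As a 5×6 matrix over Z this has rank 4, with invariant factors (1,1,1,1).

Reading off H_k = ker ∂_k / im ∂_{k+1}:

  H_0: rank C_0 − rank ∂_1 = 5 − 4 = 1, and the invariant factors of ∂_1 are all 1, so H_0 ≅ Z.
  H_1: rank ker ∂_1 − rank ∂_2 = (6 − 4) − 0 = 2, and there is no ∂_2, so H_1 ≅ Z^2.

As a check, the Euler characteristic is 5 − 6 = -1, which agrees with 1 − 2 = -1.
(K is a triangulation of a wedge of 2 circles.)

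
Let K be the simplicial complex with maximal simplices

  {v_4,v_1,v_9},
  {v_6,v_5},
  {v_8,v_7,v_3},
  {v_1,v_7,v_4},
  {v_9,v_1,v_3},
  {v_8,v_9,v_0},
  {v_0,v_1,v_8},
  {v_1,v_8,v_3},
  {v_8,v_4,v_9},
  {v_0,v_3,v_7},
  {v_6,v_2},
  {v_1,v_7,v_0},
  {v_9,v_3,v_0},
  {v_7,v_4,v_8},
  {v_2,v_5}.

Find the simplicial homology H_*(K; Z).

H_0 ≅ Z^2,  H_1 ≅ Z ⊕ Z/2Z,  H_2 = 0.

Take the total order v_0 < v_1 < v_2 < v_3 < v_4 < v_5 < v_6 < v_7 < v_8 < v_9 on the vertex set. Then K (dimension 2) consists of the simplices:

  0-simplices (10): [v_0], [v_1], [v_2], [v_3], [v_4], [v_5], [v_6], [v_7], [v_8], [v_9]
  1-simplices (21): (21 of them)
  2-simplices (12): (12 of them)

Hence C_0 ≅ Z^10, C_1 ≅ Z^21, C_2 ≅ Z^12.

Boundary ∂_1: C_1 → C_0 is given by ∂[p,q] = [q] − [p]. For instance
  ∂[v_3,v_8] = [v_8] − [v_3].
The resulting 10×21 matrix has rank 8, and its Smith normal form has invariant factors (1,1,1,1,1,1,1,1).

The boundary map ∂_2: C_2 → C_1 sends each 2-simplex [p,q,r] to [q,r] − [p,r] + [p,q]. For instance
  ∂[v_4,v_8,v_9] = [v_8,v_9] − [v_4,v_9] + [v_4,v_8],
  ∂[v_1,v_3,v_9] = [v_3,v_9] − [v_1,v_9] + [v_1,v_3].
As a 21×12 matrix over Z this has rank 12, with invariant factors (1,1,1,1,1,1,1,1,1,1,1,2).

Computing H_k = (kernel of ∂_k) / (image of ∂_{k+1}):

  H_0: rank C_0 − rank ∂_1 = 10 − 8 = 2, and the invariant factors of ∂_1 are all 1, so H_0 = Z^2.
  H_1: rank ker ∂_1 − rank ∂_2 = (21 − 8) − 12 = 1, and ∂_2 has invariant factor 2 > 1, so H_1 = Z ⊕ Z/2Z.
  H_2: rank ker ∂_2 − rank ∂_3 = (12 − 12) − 0 = 0, and there is no ∂_3, so H_2 = 0.

As a check, the Euler characteristic is 10 − 21 + 12 = 1, which agrees with 2 − 1 + 0 = 1.
(K is a triangulation of the disjoint union of the real projective plane RP^2 and the circle S^1.)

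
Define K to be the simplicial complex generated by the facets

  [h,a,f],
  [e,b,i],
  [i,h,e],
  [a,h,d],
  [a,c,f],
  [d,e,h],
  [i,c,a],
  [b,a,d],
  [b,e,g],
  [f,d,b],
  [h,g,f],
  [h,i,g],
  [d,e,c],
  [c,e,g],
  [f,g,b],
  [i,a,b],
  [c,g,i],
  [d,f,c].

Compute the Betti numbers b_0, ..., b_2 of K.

b_0 = 1, b_1 = 1, b_2 = 0.

Order the vertices as a < b < c < d < e < f < g < h < i. Listing each simplex with vertices in this order, K has dimension 2 with simplices:

  0-simplices (9): a, b, c, d, e, f, g, h, i
  1-simplices (27): ab, ac, ad, af, ah, ai, bd, be, bf, bg, bi, cd, ce, cf, cg, ci, de, df, dh, eg, eh, ei, fg, fh, gh, gi, hi
  2-simplices (18): abd, abi, acf, aci, adh, afh, bdf, beg, bei, bfg, cde, cdf, ceg, cgi, deh, ehi, fgh, ghi

so the chain groups are C_0 ≅ Z^9, C_1 ≅ Z^27, C_2 ≅ Z^18.

The boundary map ∂_1: C_1 → C_0 is given by ∂[p,q] = [q] − [p]. For instance
  ∂bf = f − b.
The 9×27 boundary matrix has rank 8 and Smith normal form diag(1,1,1,1,1,1,1,1).

The boundary map ∂_2: C_2 → C_1 acts by ∂[p,q,r] = [q,r] − [p,r] + [p,q]. For instance
  ∂bfg = fg − bg + bf,
  ∂aci = ci − ai + ac.
This gives a 27×18 integer matrix of rank 18; reducing to Smith normal form yields diagonal entries (1,1,1,1,1,1,1,1,1,1,1,1,1,1,1,1,1,2).

Computing H_k = (kernel of ∂_k) / (image of ∂_{k+1}):

  H_0: rank C_0 − rank ∂_1 = 9 − 8 = 1, and the invariant factors of ∂_1 are all 1, so H_0 = Z.
  H_1: rank ker ∂_1 − rank ∂_2 = (27 − 8) − 18 = 1, and ∂_2 has invariant factor 2 > 1, so H_1 = Z ⊕ Z/2.
  H_2: rank ker ∂_2 − rank ∂_3 = (18 − 18) − 0 = 0, and there is no ∂_3, so H_2 = 0.

Hence the Betti numbers are b_0 = 1, b_1 = 1, b_2 = 0.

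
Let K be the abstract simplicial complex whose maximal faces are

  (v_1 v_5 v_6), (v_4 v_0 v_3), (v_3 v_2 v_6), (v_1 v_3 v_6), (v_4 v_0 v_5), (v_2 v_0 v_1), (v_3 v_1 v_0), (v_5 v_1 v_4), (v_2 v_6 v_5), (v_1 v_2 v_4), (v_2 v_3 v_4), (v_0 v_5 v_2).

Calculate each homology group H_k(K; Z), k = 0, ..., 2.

H_0 = Z,  H_1 = Z_2,  H_2 = 0.

Fix the vertex order v_0 < v_1 < v_2 < v_3 < v_4 < v_5 < v_6 and write every simplex with vertices in increasing order. Then dim K = 2 and the simplices of K are:

  0-simplices (7): [v_0], [v_1], [v_2], [v_3], [v_4], [v_5], [v_6]
  1-simplices (18): (18 of them)
  2-simplices (12): (12 of them)

so the chain groups are C_0 ≅ Z^7, C_1 ≅ Z^18, C_2 ≅ Z^12.

∂_1: C_1 → C_0 is given by ∂[p,q] = [q] − [p].
The 7×18 boundary matrix has rank 6 and Smith normal form diag(1,1,1,1,1,1).

∂_2: C_2 → C_1 acts by ∂[p,q,r] = [q,r] − [p,r] + [p,q]. For instance
  ∂[v_0,v_4,v_5] = [v_4,v_5] − [v_0,v_5] + [v_0,v_4],
  ∂[v_0,v_2,v_5] = [v_2,v_5] − [v_0,v_5] + [v_0,v_2].
The resulting 18×12 matrix has rank 12, and its Smith normal form has invariant factors (1,1,1,1,1,1,1,1,1,1,1,2).

Now H_k = ker ∂_k / im ∂_{k+1}, so:

  H_0: rank C_0 − rank ∂_1 = 7 − 6 = 1, and the invariant factors of ∂_1 are all 1, so H_0 = Z.
  H_1: rank ker ∂_1 − rank ∂_2 = (18 − 6) − 12 = 0, and ∂_2 has invariant factor 2 > 1, so H_1 = Z_2.
  H_2: rank ker ∂_2 − rank ∂_3 = (12 − 12) − 0 = 0, and there is no ∂_3, so H_2 = 0.

As a check, the Euler characteristic is 7 − 18 + 12 = 1, which agrees with 1 − 0 + 0 = 1.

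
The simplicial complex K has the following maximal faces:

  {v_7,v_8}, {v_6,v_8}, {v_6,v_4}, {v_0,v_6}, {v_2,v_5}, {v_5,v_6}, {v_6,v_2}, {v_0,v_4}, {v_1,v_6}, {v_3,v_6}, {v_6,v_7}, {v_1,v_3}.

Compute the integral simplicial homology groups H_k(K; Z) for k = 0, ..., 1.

K has 9 vertices, 12 edges.
rank ∂_0 = 0, rank ∂_1 = 8 ⇒ b_0 = 9 − 0 − 8 = 1; all invariant factors of ∂_1 are 1 so no torsion. So H_0 = Z.
rank ∂_1 = 8, rank ∂_2 = 0 ⇒ b_1 = 12 − 8 − 0 = 4. So H_1 = Z^4.

H_0 = Z,  H_1 = Z^4.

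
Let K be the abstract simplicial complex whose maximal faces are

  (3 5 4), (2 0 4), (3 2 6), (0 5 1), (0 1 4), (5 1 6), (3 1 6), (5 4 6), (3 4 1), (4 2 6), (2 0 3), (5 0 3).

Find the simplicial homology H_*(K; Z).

H_0 = Z,  H_1 = Z_2,  H_2 = 0.

Fix the vertex order 0 < 1 < 2 < 3 < 4 < 5 < 6 and write every simplex with vertices in increasing order. Then dim K = 2 and the simplices of K are:

  0-simplices (7): [0], [1], [2], [3], [4], [5], [6]
  1-simplices (18): [0,1], [0,2], [0,3], [0,4], [0,5], [1,3], [1,4], [1,5], [1,6], [2,3], [2,4], [2,6], [3,4], [3,5], [3,6], [4,5], [4,6], [5,6]
  2-simplices (12): [0,1,4], [0,1,5], [0,2,3], [0,2,4], [0,3,5], [1,3,4], [1,3,6], [1,5,6], [2,3,6], [2,4,6], [3,4,5], [4,5,6]

so the chain groups are C_0 ≅ Z^7, C_1 ≅ Z^18, C_2 ≅ Z^12.

The boundary map ∂_1: C_1 → C_0 is given by ∂[p,q] = [q] − [p]. For instance
  ∂[0,5] = [5] − [0].
This gives a 7×18 integer matrix of rank 6; reducing to Smith normal form yields diagonal entries (1,1,1,1,1,1).

The boundary map ∂_2: C_2 → C_1 sends each 2-simplex [p,q,r] to [q,r] − [p,r] + [p,q]. For instance
  ∂[0,2,4] = [2,4] − [0,4] + [0,2],
  ∂[1,5,6] = [5,6] − [1,6] + [1,5].
The 18×12 boundary matrix has rank 12 and Smith normal form diag(1,1,1,1,1,1,1,1,1,1,1,2).

Reading off H_k = ker ∂_k / im ∂_{k+1}:

  H_0: rank C_0 − rank ∂_1 = 7 − 6 = 1, and the invariant factors of ∂_1 are all 1, so H_0 = Z.
  H_1: rank ker ∂_1 − rank ∂_2 = (18 − 6) − 12 = 0, and ∂_2 has invariant factor 2 > 1, so H_1 = Z_2.
  H_2: rank ker ∂_2 − rank ∂_3 = (12 − 12) − 0 = 0, and there is no ∂_3, so H_2 = 0.

As a check, the Euler characteristic is 7 − 18 + 12 = 1, which agrees with 1 − 0 + 0 = 1.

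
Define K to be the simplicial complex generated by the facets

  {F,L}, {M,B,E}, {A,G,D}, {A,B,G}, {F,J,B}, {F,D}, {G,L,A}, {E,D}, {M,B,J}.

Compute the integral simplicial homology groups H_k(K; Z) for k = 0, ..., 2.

Take the total order A < B < D < E < F < G < J < L < M on the vertex set. Then K (dimension 2) consists of the simplices:

  0-simplices (9): A, B, D, E, F, G, J, L, M
  1-simplices (17): AB, AD, AG, AL, BE, BF, BG, BJ, BM, DE, DF, DG, EM, FJ, FL, GL, JM
  2-simplices (6): ABG, ADG, AGL, BEM, BFJ, BJM

Hence C_0 ≅ Z^9, C_1 ≅ Z^17, C_2 ≅ Z^6.

The boundary map ∂_1: C_1 → C_0 sends each edge [p,q] (with p < q) to q − p.
The 9×17 boundary matrix has rank 8 and Smith normal form diag(1,1,1,1,1,1,1,1).

Boundary ∂_2: C_2 → C_1 sends each 2-simplex [p,q,r] to [q,r] − [p,r] + [p,q]. For instance
  ∂BEM = EM − BM + BE,
  ∂ADG = DG − AG + AD.
The 17×6 boundary matrix has rank 6 and Smith normal form diag(1,1,1,1,1,1).

Now H_k = ker ∂_k / im ∂_{k+1}, so:

  H_0: rank C_0 − rank ∂_1 = 9 − 8 = 1, and the invariant factors of ∂_1 are all 1, so H_0 ≅ Z.
  H_1: rank ker ∂_1 − rank ∂_2 = (17 − 8) − 6 = 3, and the invariant factors of ∂_2 are all 1, so H_1 ≅ Z^3.
  H_2: rank ker ∂_2 − rank ∂_3 = (6 − 6) − 0 = 0, and there is no ∂_3, so H_2 ≅ 0.

As a check, the Euler characteristic is 9 − 17 + 6 = -2, which agrees with 1 − 3 + 0 = -2.

H_0 = Z,  H_1 = Z^3,  H_2 = 0.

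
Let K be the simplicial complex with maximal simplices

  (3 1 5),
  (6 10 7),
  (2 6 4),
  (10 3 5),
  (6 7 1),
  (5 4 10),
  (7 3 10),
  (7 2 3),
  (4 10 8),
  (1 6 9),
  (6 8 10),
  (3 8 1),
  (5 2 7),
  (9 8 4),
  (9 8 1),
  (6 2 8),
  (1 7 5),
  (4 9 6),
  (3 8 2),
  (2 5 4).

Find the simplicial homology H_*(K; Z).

Order the vertices as 1 < 2 < 3 < 4 < 5 < 6 < 7 < 8 < 9 < 10. Listing each simplex with vertices in this order, K has dimension 2 with simplices:

  0-simplices (10): [1], [2], [3], [4], [5], [6], [7], [8], [9], [10]
  1-simplices (30): (30 of them)
  2-simplices (20): (20 of them)

so the chain groups are C_0 ≅ Z^10, C_1 ≅ Z^30, C_2 ≅ Z^20.

The boundary map ∂_1: C_1 → C_0 is given by ∂[p,q] = [q] − [p].
As a 10×30 matrix over Z this has rank 9, with invariant factors (1,1,1,1,1,1,1,1,1).

Boundary ∂_2: C_2 → C_1 acts by ∂[p,q,r] = [q,r] − [p,r] + [p,q]. For instance
  ∂[1,5,7] = [5,7] − [1,7] + [1,5],
  ∂[1,6,7] = [6,7] − [1,7] + [1,6].
This gives a 30×20 integer matrix of rank 20; reducing to Smith normal form yields diagonal entries (1,1,1,1,1,1,1,1,1,1,1,1,1,1,1,1,1,1,1,2).

From H_k ≅ ker(∂_k) / im(∂_{k+1}) we obtain:

  H_0: rank C_0 − rank ∂_1 = 10 − 9 = 1, and the invariant factors of ∂_1 are all 1, so H_0 = Z.
  H_1: rank ker ∂_1 − rank ∂_2 = (30 − 9) − 20 = 1, and ∂_2 has invariant factor 2 > 1, so H_1 = Z ⊕ Z/2.
  H_2: rank ker ∂_2 − rank ∂_3 = (20 − 20) − 0 = 0, and there is no ∂_3, so H_2 = 0.

(K is a triangulation of the Klein bottle.)

H_0 ≅ Z,  H_1 ≅ Z ⊕ Z/2,  H_2 = 0.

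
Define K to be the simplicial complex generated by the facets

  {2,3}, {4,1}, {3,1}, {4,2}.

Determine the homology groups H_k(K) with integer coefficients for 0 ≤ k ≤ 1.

We work with the vertex ordering 1 < 2 < 3 < 4. The simplices of K, each written with vertices in increasing order, are:

  0-simplices (4): [1], [2], [3], [4]
  1-simplices (4): [1,3], [1,4], [2,3], [2,4]

Hence C_0 ≅ Z^4, C_1 ≅ Z^4.

Boundary ∂_1: C_1 → C_0 maps an edge to its endpoints' difference, ∂[p,q] = q − p. For instance
  ∂[2,4] = [4] − [2].
The resulting 4×4 matrix has rank 3, and its Smith normal form has invariant factors (1,1,1).

Computing H_k = (kernel of ∂_k) / (image of ∂_{k+1}):

  H_0: rank C_0 − rank ∂_1 = 4 − 3 = 1, and the invariant factors of ∂_1 are all 1, so H_0 ≅ Z.
  H_1: rank ker ∂_1 − rank ∂_2 = (4 − 3) − 0 = 1, and there is no ∂_2, so H_1 ≅ Z.

H_0 = Z,  H_1 = Z.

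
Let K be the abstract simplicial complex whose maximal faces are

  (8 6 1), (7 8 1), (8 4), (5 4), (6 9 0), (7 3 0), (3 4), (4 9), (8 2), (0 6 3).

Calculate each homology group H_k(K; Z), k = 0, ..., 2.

K has 10 vertices, 17 edges, 5 triangles.
rank ∂_0 = 0, rank ∂_1 = 9 ⇒ b_0 = 10 − 0 − 9 = 1; all invariant factors of ∂_1 are 1 so no torsion. So H_0 = Z.
rank ∂_1 = 9, rank ∂_2 = 5 ⇒ b_1 = 17 − 9 − 5 = 3; all invariant factors of ∂_2 are 1 so no torsion. So H_1 = Z^3.
rank ∂_2 = 5, rank ∂_3 = 0 ⇒ b_2 = 5 − 5 − 0 = 0. So H_2 = 0.

H_0 ≅ Z,  H_1 ≅ Z^3,  H_2 = 0.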